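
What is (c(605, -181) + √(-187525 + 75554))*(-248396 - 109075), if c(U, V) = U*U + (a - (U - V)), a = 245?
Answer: -130649930964 - 357471*I*√111971 ≈ -1.3065e+11 - 1.1962e+8*I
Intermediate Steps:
c(U, V) = 245 + V + U² - U (c(U, V) = U*U + (245 - (U - V)) = U² + (245 + (V - U)) = U² + (245 + V - U) = 245 + V + U² - U)
(c(605, -181) + √(-187525 + 75554))*(-248396 - 109075) = ((245 - 181 + 605² - 1*605) + √(-187525 + 75554))*(-248396 - 109075) = ((245 - 181 + 366025 - 605) + √(-111971))*(-357471) = (365484 + I*√111971)*(-357471) = -130649930964 - 357471*I*√111971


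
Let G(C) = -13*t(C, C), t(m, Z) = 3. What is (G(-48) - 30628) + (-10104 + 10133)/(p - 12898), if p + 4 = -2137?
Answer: -461201042/15039 ≈ -30667.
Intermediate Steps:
p = -2141 (p = -4 - 2137 = -2141)
G(C) = -39 (G(C) = -13*3 = -39)
(G(-48) - 30628) + (-10104 + 10133)/(p - 12898) = (-39 - 30628) + (-10104 + 10133)/(-2141 - 12898) = -30667 + 29/(-15039) = -30667 + 29*(-1/15039) = -30667 - 29/15039 = -461201042/15039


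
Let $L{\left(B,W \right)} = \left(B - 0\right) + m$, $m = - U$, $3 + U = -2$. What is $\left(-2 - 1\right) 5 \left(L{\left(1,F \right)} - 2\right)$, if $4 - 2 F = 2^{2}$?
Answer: $-60$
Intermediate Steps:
$U = -5$ ($U = -3 - 2 = -5$)
$F = 0$ ($F = 2 - \frac{2^{2}}{2} = 2 - 2 = 0$)
$m = 5$ ($m = \left(-1\right) \left(-5\right) = 5$)
$L{\left(B,W \right)} = 5 + B$ ($L{\left(B,W \right)} = \left(B - 0\right) + 5 = \left(B + 0\right) + 5 = B + 5 = 5 + B$)
$\left(-2 - 1\right) 5 \left(L{\left(1,F \right)} - 2\right) = \left(-2 - 1\right) 5 \left(\left(5 + 1\right) - 2\right) = \left(-3\right) 5 \left(6 - 2\right) = \left(-15\right) 4 = -60$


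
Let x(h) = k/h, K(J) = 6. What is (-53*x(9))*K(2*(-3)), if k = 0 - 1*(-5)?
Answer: -530/3 ≈ -176.67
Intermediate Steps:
k = 5 (k = 0 + 5 = 5)
x(h) = 5/h
(-53*x(9))*K(2*(-3)) = -265/9*6 = -530/3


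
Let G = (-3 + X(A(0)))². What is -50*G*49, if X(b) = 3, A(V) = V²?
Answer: 0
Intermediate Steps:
G = 0 (G = (-3 + 3)² = 0² = 0)
-50*G*49 = -50*0*49 = 0*49 = 0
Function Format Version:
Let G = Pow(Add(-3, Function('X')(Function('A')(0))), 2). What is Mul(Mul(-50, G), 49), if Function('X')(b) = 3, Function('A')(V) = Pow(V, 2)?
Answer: 0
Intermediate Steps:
G = 0 (G = Pow(Add(-3, 3), 2) = Pow(0, 2) = 0)
Mul(Mul(-50, G), 49) = Mul(Mul(-50, 0), 49) = Mul(0, 49) = 0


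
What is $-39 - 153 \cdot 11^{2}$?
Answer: $-18552$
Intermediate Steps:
$-39 - 153 \cdot 11^{2} = -39 - 18513 = -18552$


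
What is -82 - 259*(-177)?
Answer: 45761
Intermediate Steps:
-82 - 259*(-177) = -82 + 45843 = 45761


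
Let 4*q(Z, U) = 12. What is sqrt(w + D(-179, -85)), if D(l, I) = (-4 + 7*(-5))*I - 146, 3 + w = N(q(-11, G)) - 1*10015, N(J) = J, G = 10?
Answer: I*sqrt(6846) ≈ 82.741*I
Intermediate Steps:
q(Z, U) = 3 (q(Z, U) = (1/4)*12 = 3)
w = -10015 (w = -3 + (3 - 1*10015) = -3 + (3 - 10015) = -3 - 10012 = -10015)
D(l, I) = -146 - 39*I (D(l, I) = (-4 - 35)*I - 146 = -39*I - 146 = -146 - 39*I)
sqrt(w + D(-179, -85)) = sqrt(-10015 + (-146 - 39*(-85))) = sqrt(-10015 + (-146 + 3315)) = sqrt(-10015 + 3169) = sqrt(-6846) = I*sqrt(6846)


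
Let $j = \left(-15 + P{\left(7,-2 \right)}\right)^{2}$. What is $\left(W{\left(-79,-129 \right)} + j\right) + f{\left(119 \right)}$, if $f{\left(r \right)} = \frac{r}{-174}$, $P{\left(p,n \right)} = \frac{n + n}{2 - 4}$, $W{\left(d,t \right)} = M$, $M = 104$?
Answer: $\frac{47383}{174} \approx 272.32$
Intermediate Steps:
$W{\left(d,t \right)} = 104$
$P{\left(p,n \right)} = - n$ ($P{\left(p,n \right)} = \frac{2 n}{-2} = 2 n \left(- \frac{1}{2}\right) = - n$)
$f{\left(r \right)} = - \frac{r}{174}$ ($f{\left(r \right)} = r \left(- \frac{1}{174}\right) = - \frac{r}{174}$)
$j = 169$ ($j = \left(-15 - -2\right)^{2} = \left(-15 + 2\right)^{2} = \left(-13\right)^{2} = 169$)
$\left(W{\left(-79,-129 \right)} + j\right) + f{\left(119 \right)} = \left(104 + 169\right) - \frac{119}{174} = 273 - \frac{119}{174} = \frac{47383}{174}$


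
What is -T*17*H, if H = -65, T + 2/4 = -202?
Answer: -447525/2 ≈ -2.2376e+5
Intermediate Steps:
T = -405/2 (T = -½ - 202 = -405/2 ≈ -202.50)
-T*17*H = -(-405/2*17)*(-65) = -(-6885)*(-65)/2 = -1*447525/2 = -447525/2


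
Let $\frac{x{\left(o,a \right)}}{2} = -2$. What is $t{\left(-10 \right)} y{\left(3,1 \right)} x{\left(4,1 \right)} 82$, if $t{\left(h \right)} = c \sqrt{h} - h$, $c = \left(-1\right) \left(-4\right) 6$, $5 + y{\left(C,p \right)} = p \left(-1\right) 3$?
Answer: $26240 + 62976 i \sqrt{10} \approx 26240.0 + 1.9915 \cdot 10^{5} i$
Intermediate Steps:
$y{\left(C,p \right)} = -5 - 3 p$ ($y{\left(C,p \right)} = -5 + p \left(-1\right) 3 = -5 + - p 3 = -5 - 3 p$)
$x{\left(o,a \right)} = -4$ ($x{\left(o,a \right)} = 2 \left(-2\right) = -4$)
$c = 24$ ($c = 4 \cdot 6 = 24$)
$t{\left(h \right)} = - h + 24 \sqrt{h}$ ($t{\left(h \right)} = 24 \sqrt{h} - h = - h + 24 \sqrt{h}$)
$t{\left(-10 \right)} y{\left(3,1 \right)} x{\left(4,1 \right)} 82 = \left(\left(-1\right) \left(-10\right) + 24 \sqrt{-10}\right) \left(-5 - 3\right) \left(-4\right) 82 = \left(10 + 24 i \sqrt{10}\right) \left(-5 - 3\right) \left(-4\right) 82 = \left(10 + 24 i \sqrt{10}\right) \left(\left(-8\right) \left(-4\right)\right) 82 = \left(10 + 24 i \sqrt{10}\right) 32 \cdot 82 = \left(320 + 768 i \sqrt{10}\right) 82 = 26240 + 62976 i \sqrt{10}$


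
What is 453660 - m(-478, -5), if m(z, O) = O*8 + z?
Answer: 454178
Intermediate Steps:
m(z, O) = z + 8*O (m(z, O) = 8*O + z = z + 8*O)
453660 - m(-478, -5) = 453660 - (-478 + 8*(-5)) = 453660 - (-478 - 40) = 453660 - 1*(-518) = 453660 + 518 = 454178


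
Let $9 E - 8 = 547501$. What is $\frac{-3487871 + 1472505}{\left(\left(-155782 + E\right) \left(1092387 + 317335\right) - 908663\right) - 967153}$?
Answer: $\frac{3023049}{200777535547} \approx 1.5057 \cdot 10^{-5}$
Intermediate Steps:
$E = \frac{182503}{3}$ ($E = \frac{8}{9} + \frac{1}{9} \cdot 547501 = \frac{8}{9} + \frac{547501}{9} = \frac{182503}{3} \approx 60834.0$)
$\frac{-3487871 + 1472505}{\left(\left(-155782 + E\right) \left(1092387 + 317335\right) - 908663\right) - 967153} = \frac{-3487871 + 1472505}{\left(\left(-155782 + \frac{182503}{3}\right) \left(1092387 + 317335\right) - 908663\right) - 967153} = - \frac{2015366}{\left(\left(- \frac{284843}{3}\right) 1409722 - 908663\right) - 967153} = - \frac{2015366}{\left(- \frac{401549443646}{3} - 908663\right) - 967153} = - \frac{2015366}{- \frac{401552169635}{3} - 967153} = - \frac{2015366}{- \frac{401555071094}{3}} = \left(-2015366\right) \left(- \frac{3}{401555071094}\right) = \frac{3023049}{200777535547}$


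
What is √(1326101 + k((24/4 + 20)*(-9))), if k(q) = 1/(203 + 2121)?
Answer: 5*√71622396769/1162 ≈ 1151.6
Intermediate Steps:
k(q) = 1/2324
√(1326101 + k((24/4 + 20)*(-9))) = √(1326101 + 1/2324) = √(3081858725/2324) = 5*√71622396769/1162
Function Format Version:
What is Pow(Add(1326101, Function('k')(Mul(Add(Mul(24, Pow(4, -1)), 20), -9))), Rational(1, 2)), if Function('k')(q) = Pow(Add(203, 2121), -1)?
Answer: Mul(Rational(5, 1162), Pow(71622396769, Rational(1, 2))) ≈ 1151.6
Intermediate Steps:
Function('k')(q) = Rational(1, 2324) (Function('k')(q) = Pow(2324, -1) = Rational(1, 2324))
Pow(Add(1326101, Function('k')(Mul(Add(Mul(24, Pow(4, -1)), 20), -9))), Rational(1, 2)) = Pow(Add(1326101, Rational(1, 2324)), Rational(1, 2)) = Pow(Rational(3081858725, 2324), Rational(1, 2)) = Mul(Rational(5, 1162), Pow(71622396769, Rational(1, 2)))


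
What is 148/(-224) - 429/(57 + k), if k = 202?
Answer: -4801/2072 ≈ -2.3171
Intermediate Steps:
148/(-224) - 429/(57 + k) = 148/(-224) - 429/(57 + 202) = 148*(-1/224) - 429/259 = -37/56 - 429*1/259 = -37/56 - 429/259 = -4801/2072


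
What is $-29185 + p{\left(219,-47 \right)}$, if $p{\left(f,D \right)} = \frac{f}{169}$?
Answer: $- \frac{4932046}{169} \approx -29184.0$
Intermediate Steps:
$p{\left(f,D \right)} = \frac{f}{169}$ ($p{\left(f,D \right)} = f \frac{1}{169} = \frac{f}{169}$)
$-29185 + p{\left(219,-47 \right)} = -29185 + \frac{1}{169} \cdot 219 = -29185 + \frac{219}{169} = - \frac{4932046}{169}$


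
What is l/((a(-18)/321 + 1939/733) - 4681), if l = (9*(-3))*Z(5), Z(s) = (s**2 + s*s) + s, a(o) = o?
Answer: 38823345/122310812 ≈ 0.31742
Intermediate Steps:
Z(s) = s + 2*s**2 (Z(s) = (s**2 + s**2) + s = 2*s**2 + s = s + 2*s**2)
l = -1485 (l = (9*(-3))*(5*(1 + 2*5)) = -135*(1 + 10) = -135*11 = -27*55 = -1485)
l/((a(-18)/321 + 1939/733) - 4681) = -1485/((-18/321 + 1939/733) - 4681) = -1485/((-18*1/321 + 1939*(1/733)) - 4681) = -1485/((-6/107 + 1939/733) - 4681) = -1485/(203075/78431 - 4681) = -1485/(-366932436/78431) = -1485*(-78431/366932436) = 38823345/122310812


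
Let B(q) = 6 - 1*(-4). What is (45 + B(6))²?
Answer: 3025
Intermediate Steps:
B(q) = 10 (B(q) = 6 + 4 = 10)
(45 + B(6))² = (45 + 10)² = 55² = 3025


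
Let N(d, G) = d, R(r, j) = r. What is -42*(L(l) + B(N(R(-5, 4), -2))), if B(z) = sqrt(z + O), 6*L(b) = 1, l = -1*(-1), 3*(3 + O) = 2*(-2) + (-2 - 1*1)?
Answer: -7 - 14*I*sqrt(93) ≈ -7.0 - 135.01*I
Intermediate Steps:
O = -16/3 (O = -3 + (2*(-2) + (-2 - 1*1))/3 = -3 + (-4 + (-2 - 1))/3 = -3 + (-4 - 3)/3 = -3 + (1/3)*(-7) = -3 - 7/3 = -16/3 ≈ -5.3333)
l = 1
L(b) = 1/6 (L(b) = (1/6)*1 = 1/6)
B(z) = sqrt(-16/3 + z) (B(z) = sqrt(z - 16/3) = sqrt(-16/3 + z))
-42*(L(l) + B(N(R(-5, 4), -2))) = -42*(1/6 + sqrt(-48 + 9*(-5))/3) = -42*(1/6 + sqrt(-48 - 45)/3) = -42*(1/6 + sqrt(-93)/3) = -42*(1/6 + (I*sqrt(93))/3) = -42*(1/6 + I*sqrt(93)/3) = -7 - 14*I*sqrt(93)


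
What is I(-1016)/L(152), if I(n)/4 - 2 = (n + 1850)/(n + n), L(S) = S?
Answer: 85/2032 ≈ 0.041831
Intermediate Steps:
I(n) = 8 + 2*(1850 + n)/n (I(n) = 8 + 4*((n + 1850)/(n + n)) = 8 + 4*((1850 + n)/((2*n))) = 8 + 4*((1850 + n)*(1/(2*n))) = 8 + 4*((1850 + n)/(2*n)) = 8 + 2*(1850 + n)/n)
I(-1016)/L(152) = (10 + 3700/(-1016))/152 = (10 + 3700*(-1/1016))*(1/152) = (10 - 925/254)*(1/152) = (1615/254)*(1/152) = 85/2032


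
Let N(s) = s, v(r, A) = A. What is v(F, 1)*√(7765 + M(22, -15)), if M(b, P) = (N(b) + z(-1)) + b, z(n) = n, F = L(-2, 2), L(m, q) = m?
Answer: 8*√122 ≈ 88.363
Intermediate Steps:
F = -2
M(b, P) = -1 + 2*b (M(b, P) = (b - 1) + b = (-1 + b) + b = -1 + 2*b)
v(F, 1)*√(7765 + M(22, -15)) = 1*√(7765 + (-1 + 2*22)) = 1*√(7765 + (-1 + 44)) = 1*√(7765 + 43) = 1*√7808 = 1*(8*√122) = 8*√122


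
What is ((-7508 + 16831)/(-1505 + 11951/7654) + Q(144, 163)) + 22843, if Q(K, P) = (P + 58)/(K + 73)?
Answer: 57028044656974/2497088223 ≈ 22838.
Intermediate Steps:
Q(K, P) = (58 + P)/(73 + K)
((-7508 + 16831)/(-1505 + 11951/7654) + Q(144, 163)) + 22843 = ((-7508 + 16831)/(-1505 + 11951/7654) + (58 + 163)/(73 + 144)) + 22843 = (9323/(-1505 + 11951*(1/7654)) + 221/217) + 22843 = (9323/(-1505 + 11951/7654) + (1/217)*221) + 22843 = (9323/(-11507319/7654) + 221/217) + 22843 = (9323*(-7654/11507319) + 221/217) + 22843 = (-71358242/11507319 + 221/217) + 22843 = -12941621015/2497088223 + 22843 = 57028044656974/2497088223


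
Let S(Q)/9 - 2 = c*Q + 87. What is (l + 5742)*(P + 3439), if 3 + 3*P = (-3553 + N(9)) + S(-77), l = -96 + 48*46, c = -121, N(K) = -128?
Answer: 238989366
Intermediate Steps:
S(Q) = 801 - 1089*Q (S(Q) = 18 + 9*(-121*Q + 87) = 18 + 9*(87 - 121*Q) = 18 + (783 - 1089*Q) = 801 - 1089*Q)
l = 2112 (l = -96 + 2208 = 2112)
P = 26990 (P = -1 + ((-3553 - 128) + (801 - 1089*(-77)))/3 = -1 + (-3681 + (801 + 83853))/3 = -1 + (-3681 + 84654)/3 = -1 + (1/3)*80973 = -1 + 26991 = 26990)
(l + 5742)*(P + 3439) = (2112 + 5742)*(26990 + 3439) = 7854*30429 = 238989366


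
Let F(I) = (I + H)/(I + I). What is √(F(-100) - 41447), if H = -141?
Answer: I*√16578318/20 ≈ 203.58*I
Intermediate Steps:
F(I) = (-141 + I)/(2*I) (F(I) = (I - 141)/(I + I) = (-141 + I)/((2*I)) = (-141 + I)*(1/(2*I)) = (-141 + I)/(2*I))
√(F(-100) - 41447) = √((½)*(-141 - 100)/(-100) - 41447) = √((½)*(-1/100)*(-241) - 41447) = √(241/200 - 41447) = √(-8289159/200) = I*√16578318/20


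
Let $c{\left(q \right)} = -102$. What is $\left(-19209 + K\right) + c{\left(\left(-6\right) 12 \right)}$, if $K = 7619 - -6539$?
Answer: $-5153$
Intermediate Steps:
$K = 14158$ ($K = 7619 + 6539 = 14158$)
$\left(-19209 + K\right) + c{\left(\left(-6\right) 12 \right)} = \left(-19209 + 14158\right) - 102 = -5051 - 102 = -5153$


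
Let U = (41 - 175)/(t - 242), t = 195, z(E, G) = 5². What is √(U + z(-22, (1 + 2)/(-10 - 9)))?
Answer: √61523/47 ≈ 5.2774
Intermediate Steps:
z(E, G) = 25
U = 134/47 (U = (41 - 175)/(195 - 242) = -134/(-47) = -134*(-1/47) = 134/47 ≈ 2.8511)
√(U + z(-22, (1 + 2)/(-10 - 9))) = √(134/47 + 25) = √(1309/47) = √61523/47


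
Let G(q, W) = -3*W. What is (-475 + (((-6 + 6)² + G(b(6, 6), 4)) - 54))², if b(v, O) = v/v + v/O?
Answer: 292681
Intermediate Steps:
b(v, O) = 1 + v/O
(-475 + (((-6 + 6)² + G(b(6, 6), 4)) - 54))² = (-475 + (((-6 + 6)² - 3*4) - 54))² = (-475 + ((0² - 12) - 54))² = (-475 + ((0 - 12) - 54))² = (-475 + (-12 - 54))² = (-475 - 66)² = (-541)² = 292681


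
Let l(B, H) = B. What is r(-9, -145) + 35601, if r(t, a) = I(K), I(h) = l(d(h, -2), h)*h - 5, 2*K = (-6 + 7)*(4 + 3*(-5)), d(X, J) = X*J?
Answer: 71071/2 ≈ 35536.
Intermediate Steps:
d(X, J) = J*X
K = -11/2 (K = ((-6 + 7)*(4 + 3*(-5)))/2 = (1*(4 - 15))/2 = (1*(-11))/2 = (½)*(-11) = -11/2 ≈ -5.5000)
I(h) = -5 - 2*h² (I(h) = (-2*h)*h - 5 = -2*h² - 5 = -5 - 2*h²)
r(t, a) = -131/2 (r(t, a) = -5 - 2*(-11/2)² = -5 - 2*121/4 = -5 - 121/2 = -131/2)
r(-9, -145) + 35601 = -131/2 + 35601 = 71071/2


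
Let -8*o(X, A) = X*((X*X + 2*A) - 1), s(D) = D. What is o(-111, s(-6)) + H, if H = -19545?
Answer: 302457/2 ≈ 1.5123e+5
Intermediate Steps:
o(X, A) = -X*(-1 + X² + 2*A)/8 (o(X, A) = -X*((X*X + 2*A) - 1)/8 = -X*((X² + 2*A) - 1)/8 = -X*(-1 + X² + 2*A)/8)
o(-111, s(-6)) + H = (⅛)*(-111)*(1 - 1*(-111)² - 2*(-6)) - 19545 = (⅛)*(-111)*(1 - 1*12321 + 12) - 19545 = (⅛)*(-111)*(1 - 12321 + 12) - 19545 = (⅛)*(-111)*(-12308) - 19545 = 341547/2 - 19545 = 302457/2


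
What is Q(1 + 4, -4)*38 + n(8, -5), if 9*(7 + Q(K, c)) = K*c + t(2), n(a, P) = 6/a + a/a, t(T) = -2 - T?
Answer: -4387/12 ≈ -365.58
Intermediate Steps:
n(a, P) = 1 + 6/a (n(a, P) = 6/a + 1 = 1 + 6/a)
Q(K, c) = -67/9 + K*c/9 (Q(K, c) = -7 + (K*c + (-2 - 1*2))/9 = -7 + (K*c + (-2 - 2))/9 = -7 + (K*c - 4)/9 = -7 + (-4 + K*c)/9 = -7 + (-4/9 + K*c/9) = -67/9 + K*c/9)
Q(1 + 4, -4)*38 + n(8, -5) = (-67/9 + (1/9)*(1 + 4)*(-4))*38 + (6 + 8)/8 = (-67/9 + (1/9)*5*(-4))*38 + (1/8)*14 = (-67/9 - 20/9)*38 + 7/4 = -29/3*38 + 7/4 = -1102/3 + 7/4 = -4387/12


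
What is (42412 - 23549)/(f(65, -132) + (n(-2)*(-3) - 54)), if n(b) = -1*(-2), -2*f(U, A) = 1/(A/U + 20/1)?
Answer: -44063968/140225 ≈ -314.24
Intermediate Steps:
f(U, A) = -1/(2*(20 + A/U)) (f(U, A) = -1/(2*(A/U + 20/1)) = -1/(2*(A/U + 20*1)) = -1/(2*(A/U + 20)) = -1/(2*(20 + A/U)))
n(b) = 2
(42412 - 23549)/(f(65, -132) + (n(-2)*(-3) - 54)) = (42412 - 23549)/(-1*65/(2*(-132) + 40*65) + (2*(-3) - 54)) = 18863/(-1*65/(-264 + 2600) + (-6 - 54)) = 18863/(-1*65/2336 - 60) = 18863/(-1*65*1/2336 - 60) = 18863/(-65/2336 - 60) = 18863/(-140225/2336) = 18863*(-2336/140225) = -44063968/140225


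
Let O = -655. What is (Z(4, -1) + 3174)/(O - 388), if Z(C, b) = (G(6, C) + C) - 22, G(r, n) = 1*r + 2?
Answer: -452/149 ≈ -3.0336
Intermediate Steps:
G(r, n) = 2 + r (G(r, n) = r + 2 = 2 + r)
Z(C, b) = -14 + C (Z(C, b) = ((2 + 6) + C) - 22 = (8 + C) - 22 = -14 + C)
(Z(4, -1) + 3174)/(O - 388) = ((-14 + 4) + 3174)/(-655 - 388) = (-10 + 3174)/(-1043) = 3164*(-1/1043) = -452/149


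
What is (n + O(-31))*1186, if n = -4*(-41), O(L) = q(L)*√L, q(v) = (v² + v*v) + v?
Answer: 194504 + 2242726*I*√31 ≈ 1.945e+5 + 1.2487e+7*I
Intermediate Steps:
q(v) = v + 2*v² (q(v) = (v² + v²) + v = 2*v² + v = v + 2*v²)
O(L) = L^(3/2)*(1 + 2*L) (O(L) = (L*(1 + 2*L))*√L = L^(3/2)*(1 + 2*L))
n = 164
(n + O(-31))*1186 = (164 + (-31)^(3/2)*(1 + 2*(-31)))*1186 = (164 + (-31*I*√31)*(1 - 62))*1186 = (164 - 31*I*√31*(-61))*1186 = (164 + 1891*I*√31)*1186 = 194504 + 2242726*I*√31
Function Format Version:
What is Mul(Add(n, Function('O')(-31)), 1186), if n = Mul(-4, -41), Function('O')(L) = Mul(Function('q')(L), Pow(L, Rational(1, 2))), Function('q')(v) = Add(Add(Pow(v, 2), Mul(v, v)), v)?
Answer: Add(194504, Mul(2242726, I, Pow(31, Rational(1, 2)))) ≈ Add(1.9450e+5, Mul(1.2487e+7, I))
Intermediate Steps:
Function('q')(v) = Add(v, Mul(2, Pow(v, 2))) (Function('q')(v) = Add(Add(Pow(v, 2), Pow(v, 2)), v) = Add(Mul(2, Pow(v, 2)), v) = Add(v, Mul(2, Pow(v, 2))))
Function('O')(L) = Mul(Pow(L, Rational(3, 2)), Add(1, Mul(2, L))) (Function('O')(L) = Mul(Mul(L, Add(1, Mul(2, L))), Pow(L, Rational(1, 2))) = Mul(Pow(L, Rational(3, 2)), Add(1, Mul(2, L))))
n = 164
Mul(Add(n, Function('O')(-31)), 1186) = Mul(Add(164, Mul(Pow(-31, Rational(3, 2)), Add(1, Mul(2, -31)))), 1186) = Mul(Add(164, Mul(Mul(-31, I, Pow(31, Rational(1, 2))), Add(1, -62))), 1186) = Mul(Add(164, Mul(Mul(-31, I, Pow(31, Rational(1, 2))), -61)), 1186) = Mul(Add(164, Mul(1891, I, Pow(31, Rational(1, 2)))), 1186) = Add(194504, Mul(2242726, I, Pow(31, Rational(1, 2))))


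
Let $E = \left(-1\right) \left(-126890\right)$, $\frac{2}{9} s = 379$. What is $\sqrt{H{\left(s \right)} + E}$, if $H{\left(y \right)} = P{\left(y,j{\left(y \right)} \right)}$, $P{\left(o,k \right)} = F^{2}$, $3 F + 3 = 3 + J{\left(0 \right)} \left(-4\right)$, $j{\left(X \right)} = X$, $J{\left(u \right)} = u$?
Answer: $\sqrt{126890} \approx 356.22$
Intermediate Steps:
$s = \frac{3411}{2}$ ($s = \frac{9}{2} \cdot 379 = \frac{3411}{2} \approx 1705.5$)
$F = 0$ ($F = -1 + \frac{3 + 0 \left(-4\right)}{3} = -1 + \frac{3 + 0}{3} = -1 + \frac{1}{3} \cdot 3 = -1 + 1 = 0$)
$E = 126890$
$P{\left(o,k \right)} = 0$ ($P{\left(o,k \right)} = 0^{2} = 0$)
$H{\left(y \right)} = 0$
$\sqrt{H{\left(s \right)} + E} = \sqrt{0 + 126890} = \sqrt{126890}$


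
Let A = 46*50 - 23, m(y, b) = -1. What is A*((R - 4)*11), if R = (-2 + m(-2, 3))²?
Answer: 125235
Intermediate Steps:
R = 9 (R = (-2 - 1)² = (-3)² = 9)
A = 2277 (A = 2300 - 23 = 2277)
A*((R - 4)*11) = 2277*((9 - 4)*11) = 2277*(5*11) = 2277*55 = 125235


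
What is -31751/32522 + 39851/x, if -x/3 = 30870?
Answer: -21614767/15366645 ≈ -1.4066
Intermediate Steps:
x = -92610 (x = -3*30870 = -92610)
-31751/32522 + 39851/x = -31751/32522 + 39851/(-92610) = -31751*1/32522 + 39851*(-1/92610) = -31751/32522 - 5693/13230 = -21614767/15366645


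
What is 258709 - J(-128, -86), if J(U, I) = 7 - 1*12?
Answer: 258714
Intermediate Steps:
J(U, I) = -5 (J(U, I) = 7 - 12 = -5)
258709 - J(-128, -86) = 258709 - 1*(-5) = 258709 + 5 = 258714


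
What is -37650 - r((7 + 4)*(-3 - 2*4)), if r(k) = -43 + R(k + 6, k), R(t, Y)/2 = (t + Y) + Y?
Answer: -36893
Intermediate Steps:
R(t, Y) = 2*t + 4*Y (R(t, Y) = 2*((t + Y) + Y) = 2*((Y + t) + Y) = 2*(t + 2*Y) = 2*t + 4*Y)
r(k) = -31 + 6*k (r(k) = -43 + (2*(k + 6) + 4*k) = -43 + (2*(6 + k) + 4*k) = -43 + ((12 + 2*k) + 4*k) = -43 + (12 + 6*k) = -31 + 6*k)
-37650 - r((7 + 4)*(-3 - 2*4)) = -37650 - (-31 + 6*((7 + 4)*(-3 - 2*4))) = -37650 - (-31 + 6*(11*(-3 - 8))) = -37650 - (-31 + 6*(11*(-11))) = -37650 - (-31 + 6*(-121)) = -37650 - (-31 - 726) = -37650 - 1*(-757) = -37650 + 757 = -36893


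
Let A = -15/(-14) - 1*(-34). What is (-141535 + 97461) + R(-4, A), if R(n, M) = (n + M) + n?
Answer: -616657/14 ≈ -44047.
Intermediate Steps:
A = 491/14 (A = -15*(-1/14) + 34 = 15/14 + 34 = 491/14 ≈ 35.071)
R(n, M) = M + 2*n (R(n, M) = (M + n) + n = M + 2*n)
(-141535 + 97461) + R(-4, A) = (-141535 + 97461) + (491/14 + 2*(-4)) = -44074 + (491/14 - 8) = -44074 + 379/14 = -616657/14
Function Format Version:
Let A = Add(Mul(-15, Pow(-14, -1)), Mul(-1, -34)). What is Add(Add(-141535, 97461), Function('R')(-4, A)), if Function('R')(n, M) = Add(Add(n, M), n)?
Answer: Rational(-616657, 14) ≈ -44047.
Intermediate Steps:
A = Rational(491, 14) (A = Add(Mul(-15, Rational(-1, 14)), 34) = Add(Rational(15, 14), 34) = Rational(491, 14) ≈ 35.071)
Function('R')(n, M) = Add(M, Mul(2, n)) (Function('R')(n, M) = Add(Add(M, n), n) = Add(M, Mul(2, n)))
Add(Add(-141535, 97461), Function('R')(-4, A)) = Add(Add(-141535, 97461), Add(Rational(491, 14), Mul(2, -4))) = Add(-44074, Add(Rational(491, 14), -8)) = Add(-44074, Rational(379, 14)) = Rational(-616657, 14)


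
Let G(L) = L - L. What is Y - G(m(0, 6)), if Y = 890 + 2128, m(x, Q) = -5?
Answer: 3018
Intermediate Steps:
G(L) = 0
Y = 3018
Y - G(m(0, 6)) = 3018 - 1*0 = 3018 + 0 = 3018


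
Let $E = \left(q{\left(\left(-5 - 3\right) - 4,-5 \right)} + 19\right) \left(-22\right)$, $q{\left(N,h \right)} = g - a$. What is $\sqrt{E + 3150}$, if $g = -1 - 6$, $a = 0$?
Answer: $\sqrt{2886} \approx 53.721$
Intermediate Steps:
$g = -7$ ($g = -1 - 6 = -7$)
$q{\left(N,h \right)} = -7$ ($q{\left(N,h \right)} = -7 - 0 = -7 + 0 = -7$)
$E = -264$ ($E = \left(-7 + 19\right) \left(-22\right) = 12 \left(-22\right) = -264$)
$\sqrt{E + 3150} = \sqrt{-264 + 3150} = \sqrt{2886}$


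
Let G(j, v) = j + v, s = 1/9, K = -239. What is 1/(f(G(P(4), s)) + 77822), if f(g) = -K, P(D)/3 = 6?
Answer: 1/78061 ≈ 1.2810e-5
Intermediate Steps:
s = 1/9 ≈ 0.11111
P(D) = 18 (P(D) = 3*6 = 18)
f(g) = 239 (f(g) = -1*(-239) = 239)
1/(f(G(P(4), s)) + 77822) = 1/(239 + 77822) = 1/78061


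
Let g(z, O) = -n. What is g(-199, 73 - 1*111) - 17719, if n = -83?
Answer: -17636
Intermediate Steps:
g(z, O) = 83 (g(z, O) = -1*(-83) = 83)
g(-199, 73 - 1*111) - 17719 = 83 - 17719 = -17636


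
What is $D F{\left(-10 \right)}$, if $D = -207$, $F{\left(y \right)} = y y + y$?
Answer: $-18630$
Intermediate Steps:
$F{\left(y \right)} = y + y^{2}$ ($F{\left(y \right)} = y^{2} + y = y + y^{2}$)
$D F{\left(-10 \right)} = - 207 \left(- 10 \left(1 - 10\right)\right) = - 207 \left(\left(-10\right) \left(-9\right)\right) = \left(-207\right) 90 = -18630$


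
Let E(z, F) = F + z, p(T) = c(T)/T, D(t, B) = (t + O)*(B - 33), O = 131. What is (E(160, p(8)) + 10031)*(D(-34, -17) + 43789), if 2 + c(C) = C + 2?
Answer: 396866288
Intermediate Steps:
c(C) = C (c(C) = -2 + (C + 2) = -2 + (2 + C) = C)
D(t, B) = (-33 + B)*(131 + t) (D(t, B) = (t + 131)*(B - 33) = (131 + t)*(-33 + B) = (-33 + B)*(131 + t))
p(T) = 1 (p(T) = T/T = 1)
(E(160, p(8)) + 10031)*(D(-34, -17) + 43789) = ((1 + 160) + 10031)*((-4323 - 33*(-34) + 131*(-17) - 17*(-34)) + 43789) = (161 + 10031)*((-4323 + 1122 - 2227 + 578) + 43789) = 10192*(-4850 + 43789) = 10192*38939 = 396866288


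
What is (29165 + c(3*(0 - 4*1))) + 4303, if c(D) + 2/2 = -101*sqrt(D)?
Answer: 33467 - 202*I*sqrt(3) ≈ 33467.0 - 349.87*I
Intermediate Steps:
c(D) = -1 - 101*sqrt(D)
(29165 + c(3*(0 - 4*1))) + 4303 = (29165 + (-1 - 101*sqrt(3)*sqrt(0 - 4*1))) + 4303 = (29165 + (-1 - 101*sqrt(3)*sqrt(0 - 4))) + 4303 = (29165 + (-1 - 101*2*I*sqrt(3))) + 4303 = (29165 + (-1 - 202*I*sqrt(3))) + 4303 = (29164 - 202*I*sqrt(3)) + 4303 = 33467 - 202*I*sqrt(3)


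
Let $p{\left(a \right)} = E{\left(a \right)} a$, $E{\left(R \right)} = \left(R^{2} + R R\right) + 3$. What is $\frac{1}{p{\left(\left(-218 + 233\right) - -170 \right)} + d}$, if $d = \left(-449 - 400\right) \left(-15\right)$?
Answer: $\frac{1}{12676540} \approx 7.8886 \cdot 10^{-8}$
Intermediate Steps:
$d = 12735$ ($d = \left(-849\right) \left(-15\right) = 12735$)
$E{\left(R \right)} = 3 + 2 R^{2}$ ($E{\left(R \right)} = \left(R^{2} + R^{2}\right) + 3 = 2 R^{2} + 3 = 3 + 2 R^{2}$)
$p{\left(a \right)} = a \left(3 + 2 a^{2}\right)$ ($p{\left(a \right)} = \left(3 + 2 a^{2}\right) a = a \left(3 + 2 a^{2}\right)$)
$\frac{1}{p{\left(\left(-218 + 233\right) - -170 \right)} + d} = \frac{1}{\left(\left(-218 + 233\right) - -170\right) \left(3 + 2 \left(\left(-218 + 233\right) - -170\right)^{2}\right) + 12735} = \frac{1}{\left(15 + 170\right) \left(3 + 2 \left(15 + 170\right)^{2}\right) + 12735} = \frac{1}{185 \left(3 + 2 \cdot 185^{2}\right) + 12735} = \frac{1}{185 \left(3 + 2 \cdot 34225\right) + 12735} = \frac{1}{185 \left(3 + 68450\right) + 12735} = \frac{1}{185 \cdot 68453 + 12735} = \frac{1}{12663805 + 12735} = \frac{1}{12676540}$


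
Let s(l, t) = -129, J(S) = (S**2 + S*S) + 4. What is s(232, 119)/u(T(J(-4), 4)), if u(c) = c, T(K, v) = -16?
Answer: 129/16 ≈ 8.0625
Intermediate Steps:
J(S) = 4 + 2*S**2 (J(S) = (S**2 + S**2) + 4 = 2*S**2 + 4 = 4 + 2*S**2)
s(232, 119)/u(T(J(-4), 4)) = -129/(-16) = -129*(-1/16) = 129/16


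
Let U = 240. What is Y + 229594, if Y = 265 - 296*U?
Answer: 158819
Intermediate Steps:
Y = -70775 (Y = 265 - 296*240 = 265 - 71040 = -70775)
Y + 229594 = -70775 + 229594 = 158819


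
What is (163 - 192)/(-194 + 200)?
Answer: -29/6 ≈ -4.8333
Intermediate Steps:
(163 - 192)/(-194 + 200) = -29/6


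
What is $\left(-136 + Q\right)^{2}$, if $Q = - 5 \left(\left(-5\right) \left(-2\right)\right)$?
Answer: $34596$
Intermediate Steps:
$Q = -50$ ($Q = \left(-5\right) 10 = -50$)
$\left(-136 + Q\right)^{2} = \left(-136 - 50\right)^{2} = \left(-186\right)^{2} = 34596$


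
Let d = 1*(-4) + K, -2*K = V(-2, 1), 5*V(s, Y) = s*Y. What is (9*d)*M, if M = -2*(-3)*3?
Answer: -3078/5 ≈ -615.60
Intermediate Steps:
V(s, Y) = Y*s/5 (V(s, Y) = (s*Y)/5 = (Y*s)/5 = Y*s/5)
K = ⅕ (K = -(-2)/10 = -½*(-⅖) = ⅕ ≈ 0.20000)
M = 18 (M = 6*3 = 18)
d = -19/5 (d = 1*(-4) + ⅕ = -4 + ⅕ = -19/5 ≈ -3.8000)
(9*d)*M = (9*(-19/5))*18 = -171/5*18 = -3078/5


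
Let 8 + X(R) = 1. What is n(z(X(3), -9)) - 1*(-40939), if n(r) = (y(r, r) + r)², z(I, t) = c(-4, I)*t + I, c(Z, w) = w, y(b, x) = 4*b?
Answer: 119339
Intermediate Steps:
X(R) = -7 (X(R) = -8 + 1 = -7)
z(I, t) = I + I*t (z(I, t) = I*t + I = I + I*t)
n(r) = 25*r² (n(r) = (4*r + r)² = (5*r)² = 25*r²)
n(z(X(3), -9)) - 1*(-40939) = 25*(-7*(1 - 9))² - 1*(-40939) = 25*(-7*(-8))² + 40939 = 25*56² + 40939 = 25*3136 + 40939 = 78400 + 40939 = 119339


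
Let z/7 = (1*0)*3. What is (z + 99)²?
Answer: 9801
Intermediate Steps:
z = 0 (z = 7*((1*0)*3) = 7*(0*3) = 7*0 = 0)
(z + 99)² = (0 + 99)² = 99² = 9801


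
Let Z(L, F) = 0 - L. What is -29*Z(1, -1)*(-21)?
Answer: -609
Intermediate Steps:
Z(L, F) = -L
-29*Z(1, -1)*(-21) = -(-29)*(-21) = -29*(-1)*(-21) = 29*(-21) = -609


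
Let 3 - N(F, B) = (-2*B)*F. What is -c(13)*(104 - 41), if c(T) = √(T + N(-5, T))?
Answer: -63*I*√114 ≈ -672.66*I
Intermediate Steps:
N(F, B) = 3 + 2*B*F (N(F, B) = 3 - (-2*B)*F = 3 - (-2)*B*F = 3 + 2*B*F)
c(T) = √(3 - 9*T) (c(T) = √(T + (3 + 2*T*(-5))) = √(T + (3 - 10*T)) = √(3 - 9*T))
-c(13)*(104 - 41) = -√(3 - 9*13)*(104 - 41) = -√(3 - 117)*63 = -√(-114)*63 = -I*√114*63 = -63*I*√114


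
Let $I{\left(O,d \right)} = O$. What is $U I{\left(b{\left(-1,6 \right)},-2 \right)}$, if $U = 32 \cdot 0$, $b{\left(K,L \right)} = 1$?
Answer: $0$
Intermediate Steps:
$U = 0$
$U I{\left(b{\left(-1,6 \right)},-2 \right)} = 0 \cdot 1 = 0$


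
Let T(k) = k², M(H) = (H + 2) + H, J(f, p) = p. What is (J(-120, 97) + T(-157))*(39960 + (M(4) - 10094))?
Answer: 739311496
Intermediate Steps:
M(H) = 2 + 2*H (M(H) = (2 + H) + H = 2 + 2*H)
(J(-120, 97) + T(-157))*(39960 + (M(4) - 10094)) = (97 + (-157)²)*(39960 + ((2 + 2*4) - 10094)) = (97 + 24649)*(39960 + ((2 + 8) - 10094)) = 24746*(39960 + (10 - 10094)) = 24746*(39960 - 10084) = 24746*29876 = 739311496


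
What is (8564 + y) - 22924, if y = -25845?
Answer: -40205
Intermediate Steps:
(8564 + y) - 22924 = (8564 - 25845) - 22924 = -17281 - 22924 = -40205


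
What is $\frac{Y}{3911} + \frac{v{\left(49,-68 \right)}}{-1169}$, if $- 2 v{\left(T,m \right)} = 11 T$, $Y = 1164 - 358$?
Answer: $\frac{570351}{1306274} \approx 0.43662$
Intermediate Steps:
$Y = 806$
$v{\left(T,m \right)} = - \frac{11 T}{2}$
$\frac{Y}{3911} + \frac{v{\left(49,-68 \right)}}{-1169} = \frac{806}{3911} + \frac{\left(- \frac{11}{2}\right) 49}{-1169} = 806 \cdot \frac{1}{3911} - - \frac{77}{334} = \frac{806}{3911} + \frac{77}{334} = \frac{570351}{1306274}$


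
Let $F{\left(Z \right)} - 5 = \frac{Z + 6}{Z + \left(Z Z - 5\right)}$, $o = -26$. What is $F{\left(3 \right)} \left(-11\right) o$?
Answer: $\frac{12584}{7} \approx 1797.7$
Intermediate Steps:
$F{\left(Z \right)} = 5 + \frac{6 + Z}{-5 + Z + Z^{2}}$ ($F{\left(Z \right)} = 5 + \frac{Z + 6}{Z + \left(Z Z - 5\right)} = 5 + \frac{6 + Z}{Z + \left(Z^{2} - 5\right)} = 5 + \frac{6 + Z}{Z + \left(-5 + Z^{2}\right)} = 5 + \frac{6 + Z}{-5 + Z + Z^{2}}$)
$F{\left(3 \right)} \left(-11\right) o = \frac{-19 + 5 \cdot 3^{2} + 6 \cdot 3}{-5 + 3 + 3^{2}} \left(-11\right) \left(-26\right) = \frac{-19 + 5 \cdot 9 + 18}{-5 + 3 + 9} \left(-11\right) \left(-26\right) = \frac{-19 + 45 + 18}{7} \left(-11\right) \left(-26\right) = \frac{1}{7} \cdot 44 \left(-11\right) \left(-26\right) = \frac{44}{7} \left(-11\right) \left(-26\right) = \left(- \frac{484}{7}\right) \left(-26\right) = \frac{12584}{7}$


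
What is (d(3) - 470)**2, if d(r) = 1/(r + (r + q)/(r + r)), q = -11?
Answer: 5508409/25 ≈ 2.2034e+5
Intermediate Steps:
d(r) = 1/(r + (-11 + r)/(2*r)) (d(r) = 1/(r + (r - 11)/(r + r)) = 1/(r + (-11 + r)/((2*r))) = 1/(r + (-11 + r)*(1/(2*r))) = 1/(r + (-11 + r)/(2*r)))
(d(3) - 470)**2 = (2*3/(-11 + 3 + 2*3**2) - 470)**2 = (2*3/(-11 + 3 + 2*9) - 470)**2 = (2*3/(-11 + 3 + 18) - 470)**2 = (2*3/10 - 470)**2 = (2*3*(1/10) - 470)**2 = (3/5 - 470)**2 = (-2347/5)**2 = 5508409/25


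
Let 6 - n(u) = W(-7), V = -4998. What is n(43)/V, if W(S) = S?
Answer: -13/4998 ≈ -0.0026010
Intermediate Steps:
n(u) = 13 (n(u) = 6 - 1*(-7) = 6 + 7 = 13)
n(43)/V = 13/(-4998) = 13*(-1/4998) = -13/4998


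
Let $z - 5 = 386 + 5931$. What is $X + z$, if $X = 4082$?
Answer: $10404$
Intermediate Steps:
$z = 6322$ ($z = 5 + \left(386 + 5931\right) = 5 + 6317 = 6322$)
$X + z = 4082 + 6322 = 10404$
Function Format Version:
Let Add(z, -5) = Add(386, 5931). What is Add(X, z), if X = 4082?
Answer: 10404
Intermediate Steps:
z = 6322 (z = Add(5, Add(386, 5931)) = Add(5, 6317) = 6322)
Add(X, z) = Add(4082, 6322) = 10404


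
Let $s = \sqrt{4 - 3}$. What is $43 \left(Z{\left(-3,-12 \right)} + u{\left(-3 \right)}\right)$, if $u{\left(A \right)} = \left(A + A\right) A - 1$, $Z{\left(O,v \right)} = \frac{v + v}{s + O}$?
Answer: $1247$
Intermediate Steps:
$s = 1$ ($s = \sqrt{1} = 1$)
$Z{\left(O,v \right)} = \frac{2 v}{1 + O}$ ($Z{\left(O,v \right)} = \frac{v + v}{1 + O} = \frac{2 v}{1 + O}$)
$u{\left(A \right)} = -1 + 2 A^{2}$ ($u{\left(A \right)} = 2 A A - 1 = 2 A^{2} - 1 = -1 + 2 A^{2}$)
$43 \left(Z{\left(-3,-12 \right)} + u{\left(-3 \right)}\right) = 43 \left(2 \left(-12\right) \frac{1}{1 - 3} - \left(1 - 2 \left(-3\right)^{2}\right)\right) = 43 \left(2 \left(-12\right) \frac{1}{-2} + \left(-1 + 2 \cdot 9\right)\right) = 43 \left(2 \left(-12\right) \left(- \frac{1}{2}\right) + \left(-1 + 18\right)\right) = 43 \left(12 + 17\right) = 43 \cdot 29 = 1247$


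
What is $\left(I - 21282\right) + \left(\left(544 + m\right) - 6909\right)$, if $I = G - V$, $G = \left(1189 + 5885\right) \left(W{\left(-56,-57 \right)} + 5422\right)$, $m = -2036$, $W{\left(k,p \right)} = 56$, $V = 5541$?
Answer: $38716148$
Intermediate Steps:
$G = 38751372$ ($G = \left(1189 + 5885\right) \left(56 + 5422\right) = 7074 \cdot 5478 = 38751372$)
$I = 38745831$ ($I = 38751372 - 5541 = 38745831$)
$\left(I - 21282\right) + \left(\left(544 + m\right) - 6909\right) = \left(38745831 - 21282\right) + \left(\left(544 - 2036\right) - 6909\right) = 38724549 - 8401 = 38716148$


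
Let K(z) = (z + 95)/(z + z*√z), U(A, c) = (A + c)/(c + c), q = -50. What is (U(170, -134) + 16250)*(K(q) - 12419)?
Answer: 1088741*(-620950*√2 + 124199*I)/(670*(-I + 5*√2)) ≈ -2.0181e+8 + 2027.7*I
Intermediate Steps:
U(A, c) = (A + c)/(2*c) (U(A, c) = (A + c)/((2*c)) = (A + c)*(1/(2*c)) = (A + c)/(2*c))
K(z) = (95 + z)/(z + z^(3/2))
(U(170, -134) + 16250)*(K(q) - 12419) = ((½)*(170 - 134)/(-134) + 16250)*((95 - 50)/(-50 + (-50)^(3/2)) - 12419) = ((½)*(-1/134)*36 + 16250)*(45/(-50 - 250*I*√2) - 12419) = (-9/67 + 16250)*(45/(-50 - 250*I*√2) - 12419) = 1088741*(-12419 + 45/(-50 - 250*I*√2))/67 = -13521074479/67 + 48993345/(67*(-50 - 250*I*√2))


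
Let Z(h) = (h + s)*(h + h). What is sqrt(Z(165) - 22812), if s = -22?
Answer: sqrt(24378) ≈ 156.13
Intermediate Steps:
Z(h) = 2*h*(-22 + h) (Z(h) = (h - 22)*(h + h) = (-22 + h)*(2*h) = 2*h*(-22 + h))
sqrt(Z(165) - 22812) = sqrt(2*165*(-22 + 165) - 22812) = sqrt(2*165*143 - 22812) = sqrt(47190 - 22812) = sqrt(24378)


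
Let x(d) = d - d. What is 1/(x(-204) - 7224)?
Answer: -1/7224 ≈ -0.00013843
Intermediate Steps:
x(d) = 0
1/(x(-204) - 7224) = 1/(0 - 7224) = 1/(-7224) = -1/7224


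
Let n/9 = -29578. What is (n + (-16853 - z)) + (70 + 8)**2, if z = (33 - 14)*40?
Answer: -277731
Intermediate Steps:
n = -266202 (n = 9*(-29578) = -266202)
z = 760 (z = 19*40 = 760)
(n + (-16853 - z)) + (70 + 8)**2 = (-266202 + (-16853 - 1*760)) + (70 + 8)**2 = (-266202 + (-16853 - 760)) + 78**2 = (-266202 - 17613) + 6084 = -283815 + 6084 = -277731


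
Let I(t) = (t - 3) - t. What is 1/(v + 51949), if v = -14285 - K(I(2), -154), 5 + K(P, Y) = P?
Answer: 1/37672 ≈ 2.6545e-5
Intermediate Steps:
I(t) = -3 (I(t) = (-3 + t) - t = -3)
K(P, Y) = -5 + P
v = -14277 (v = -14285 - (-5 - 3) = -14285 - 1*(-8) = -14285 + 8 = -14277)
1/(v + 51949) = 1/(-14277 + 51949) = 1/37672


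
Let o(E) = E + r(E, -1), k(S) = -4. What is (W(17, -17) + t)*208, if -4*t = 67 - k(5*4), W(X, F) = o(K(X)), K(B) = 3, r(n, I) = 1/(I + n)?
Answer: -2964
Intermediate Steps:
o(E) = E + 1/(-1 + E)
W(X, F) = 7/2 (W(X, F) = (1 + 3*(-1 + 3))/(-1 + 3) = (1 + 3*2)/2 = (1 + 6)/2 = (½)*7 = 7/2)
t = -71/4 (t = -(67 - 1*(-4))/4 = -(67 + 4)/4 = -¼*71 = -71/4 ≈ -17.750)
(W(17, -17) + t)*208 = (7/2 - 71/4)*208 = -57/4*208 = -2964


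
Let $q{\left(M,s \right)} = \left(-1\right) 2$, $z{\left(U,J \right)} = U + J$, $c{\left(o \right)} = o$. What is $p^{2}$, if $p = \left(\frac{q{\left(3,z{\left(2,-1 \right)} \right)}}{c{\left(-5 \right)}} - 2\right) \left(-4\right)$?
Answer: $\frac{1024}{25} \approx 40.96$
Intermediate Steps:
$z{\left(U,J \right)} = J + U$
$q{\left(M,s \right)} = -2$
$p = \frac{32}{5}$ ($p = \left(- \frac{2}{-5} - 2\right) \left(-4\right) = \left(\left(-2\right) \left(- \frac{1}{5}\right) - 2\right) \left(-4\right) = \left(\frac{2}{5} - 2\right) \left(-4\right) = \left(- \frac{8}{5}\right) \left(-4\right) = \frac{32}{5} \approx 6.4$)
$p^{2} = \left(\frac{32}{5}\right)^{2} = \frac{1024}{25}$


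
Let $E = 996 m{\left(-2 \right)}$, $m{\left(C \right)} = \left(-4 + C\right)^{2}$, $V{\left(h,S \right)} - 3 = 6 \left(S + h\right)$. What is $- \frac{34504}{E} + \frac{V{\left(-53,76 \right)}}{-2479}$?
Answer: $- \frac{11323889}{11110878} \approx -1.0192$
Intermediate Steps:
$V{\left(h,S \right)} = 3 + 6 S + 6 h$ ($V{\left(h,S \right)} = 3 + 6 \left(S + h\right) = 3 + \left(6 S + 6 h\right) = 3 + 6 S + 6 h$)
$E = 35856$ ($E = 996 \left(-4 - 2\right)^{2} = 996 \left(-6\right)^{2} = 996 \cdot 36 = 35856$)
$- \frac{34504}{E} + \frac{V{\left(-53,76 \right)}}{-2479} = - \frac{34504}{35856} + \frac{3 + 6 \cdot 76 + 6 \left(-53\right)}{-2479} = \left(-34504\right) \frac{1}{35856} + \left(3 + 456 - 318\right) \left(- \frac{1}{2479}\right) = - \frac{4313}{4482} + 141 \left(- \frac{1}{2479}\right) = - \frac{4313}{4482} - \frac{141}{2479} = - \frac{11323889}{11110878}$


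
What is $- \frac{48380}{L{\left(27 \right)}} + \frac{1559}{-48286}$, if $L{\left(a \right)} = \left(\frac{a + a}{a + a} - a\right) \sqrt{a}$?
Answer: $- \frac{1559}{48286} + \frac{24190 \sqrt{3}}{117} \approx 358.07$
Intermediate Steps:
$L{\left(a \right)} = \sqrt{a} \left(1 - a\right)$ ($L{\left(a \right)} = \left(\frac{2 a}{2 a} - a\right) \sqrt{a} = \left(2 a \frac{1}{2 a} - a\right) \sqrt{a} = \left(1 - a\right) \sqrt{a} = \sqrt{a} \left(1 - a\right)$)
$- \frac{48380}{L{\left(27 \right)}} + \frac{1559}{-48286} = - \frac{48380}{\sqrt{27} \left(1 - 27\right)} + \frac{1559}{-48286} = - \frac{48380}{3 \sqrt{3} \left(1 - 27\right)} + 1559 \left(- \frac{1}{48286}\right) = - \frac{48380}{3 \sqrt{3} \left(-26\right)} - \frac{1559}{48286} = - \frac{48380}{\left(-78\right) \sqrt{3}} - \frac{1559}{48286} = - 48380 \left(- \frac{\sqrt{3}}{234}\right) - \frac{1559}{48286} = \frac{24190 \sqrt{3}}{117} - \frac{1559}{48286} = - \frac{1559}{48286} + \frac{24190 \sqrt{3}}{117}$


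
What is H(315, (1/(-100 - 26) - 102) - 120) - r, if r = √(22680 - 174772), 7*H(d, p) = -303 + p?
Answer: -66151/882 - 2*I*√38023 ≈ -75.001 - 389.99*I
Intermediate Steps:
H(d, p) = -303/7 + p/7 (H(d, p) = (-303 + p)/7 = -303/7 + p/7)
r = 2*I*√38023 (r = √(-152092) = 2*I*√38023 ≈ 389.99*I)
H(315, (1/(-100 - 26) - 102) - 120) - r = (-303/7 + ((1/(-100 - 26) - 102) - 120)/7) - 2*I*√38023 = (-303/7 + ((1/(-126) - 102) - 120)/7) - 2*I*√38023 = (-303/7 + ((-1/126 - 102) - 120)/7) - 2*I*√38023 = (-303/7 + (-12853/126 - 120)/7) - 2*I*√38023 = (-303/7 + (⅐)*(-27973/126)) - 2*I*√38023 = (-303/7 - 27973/882) - 2*I*√38023 = -66151/882 - 2*I*√38023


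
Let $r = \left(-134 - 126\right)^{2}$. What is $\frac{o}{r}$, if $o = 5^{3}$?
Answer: $\frac{5}{2704} \approx 0.0018491$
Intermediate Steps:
$o = 125$
$r = 67600$ ($r = \left(-260\right)^{2} = 67600$)
$\frac{o}{r} = \frac{125}{67600} = 125 \cdot \frac{1}{67600} = \frac{5}{2704}$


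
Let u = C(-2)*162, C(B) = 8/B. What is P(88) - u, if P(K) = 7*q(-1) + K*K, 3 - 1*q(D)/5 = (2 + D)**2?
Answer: 8462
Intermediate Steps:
q(D) = 15 - 5*(2 + D)**2
u = -648 (u = (8/(-2))*162 = (8*(-1/2))*162 = -4*162 = -648)
P(K) = 70 + K**2 (P(K) = 7*(15 - 5*(2 - 1)**2) + K*K = 7*(15 - 5*1**2) + K**2 = 7*(15 - 5*1) + K**2 = 7*(15 - 5) + K**2 = 7*10 + K**2 = 70 + K**2)
P(88) - u = (70 + 88**2) - 1*(-648) = (70 + 7744) + 648 = 7814 + 648 = 8462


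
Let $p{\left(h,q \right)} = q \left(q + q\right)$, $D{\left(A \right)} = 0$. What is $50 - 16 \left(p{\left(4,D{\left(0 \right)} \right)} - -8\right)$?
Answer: $-78$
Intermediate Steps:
$p{\left(h,q \right)} = 2 q^{2}$ ($p{\left(h,q \right)} = q 2 q = 2 q^{2}$)
$50 - 16 \left(p{\left(4,D{\left(0 \right)} \right)} - -8\right) = 50 - 16 \left(2 \cdot 0^{2} - -8\right) = 50 - 16 \left(2 \cdot 0 + 8\right) = 50 - 16 \left(0 + 8\right) = 50 - 128 = -78$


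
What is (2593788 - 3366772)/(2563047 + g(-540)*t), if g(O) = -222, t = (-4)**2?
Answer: -772984/2559495 ≈ -0.30201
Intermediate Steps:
t = 16
(2593788 - 3366772)/(2563047 + g(-540)*t) = (2593788 - 3366772)/(2563047 - 222*16) = -772984/(2563047 - 3552) = -772984/2559495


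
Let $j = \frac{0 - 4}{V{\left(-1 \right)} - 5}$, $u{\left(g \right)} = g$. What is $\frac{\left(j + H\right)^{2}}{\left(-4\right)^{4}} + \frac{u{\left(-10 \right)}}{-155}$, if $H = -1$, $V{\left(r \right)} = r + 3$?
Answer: $\frac{4639}{71424} \approx 0.06495$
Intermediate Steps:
$V{\left(r \right)} = 3 + r$
$j = \frac{4}{3}$ ($j = \frac{0 - 4}{\left(3 - 1\right) - 5} = - \frac{4}{2 - 5} = - \frac{4}{-3} = \left(-4\right) \left(- \frac{1}{3}\right) = \frac{4}{3} \approx 1.3333$)
$\frac{\left(j + H\right)^{2}}{\left(-4\right)^{4}} + \frac{u{\left(-10 \right)}}{-155} = \frac{\left(\frac{4}{3} - 1\right)^{2}}{\left(-4\right)^{4}} - \frac{10}{-155} = \frac{1}{9 \cdot 256} - - \frac{2}{31} = \frac{1}{9} \cdot \frac{1}{256} + \frac{2}{31} = \frac{1}{2304} + \frac{2}{31} = \frac{4639}{71424}$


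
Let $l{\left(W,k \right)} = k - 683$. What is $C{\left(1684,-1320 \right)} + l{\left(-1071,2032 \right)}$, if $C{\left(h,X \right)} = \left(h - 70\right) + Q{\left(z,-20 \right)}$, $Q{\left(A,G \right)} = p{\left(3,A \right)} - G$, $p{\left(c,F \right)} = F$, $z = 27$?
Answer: $3010$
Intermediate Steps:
$Q{\left(A,G \right)} = A - G$
$l{\left(W,k \right)} = -683 + k$
$C{\left(h,X \right)} = -23 + h$ ($C{\left(h,X \right)} = \left(h - 70\right) + \left(27 - -20\right) = \left(h - 70\right) + \left(27 + 20\right) = \left(-70 + h\right) + 47 = -23 + h$)
$C{\left(1684,-1320 \right)} + l{\left(-1071,2032 \right)} = \left(-23 + 1684\right) + \left(-683 + 2032\right) = 1661 + 1349 = 3010$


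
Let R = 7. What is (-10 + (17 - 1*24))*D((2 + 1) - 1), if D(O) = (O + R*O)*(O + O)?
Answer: -1088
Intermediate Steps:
D(O) = 16*O² (D(O) = (O + 7*O)*(O + O) = (8*O)*(2*O) = 16*O²)
(-10 + (17 - 1*24))*D((2 + 1) - 1) = (-10 + (17 - 1*24))*(16*((2 + 1) - 1)²) = (-10 + (17 - 24))*(16*(3 - 1)²) = (-10 - 7)*(16*2²) = -272*4 = -17*64 = -1088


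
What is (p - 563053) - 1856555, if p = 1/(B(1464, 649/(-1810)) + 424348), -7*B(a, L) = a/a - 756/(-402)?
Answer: -481548010524083/199019019 ≈ -2.4196e+6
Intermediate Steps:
B(a, L) = -193/469 (B(a, L) = -(a/a - 756/(-402))/7 = -(1 - 756*(-1/402))/7 = -(1 + 126/67)/7 = -1/7*193/67 = -193/469)
p = 469/199019019 (p = 1/(-193/469 + 424348) = 1/(199019019/469) = 469/199019019 ≈ 2.3566e-6)
(p - 563053) - 1856555 = (469/199019019 - 563053) - 1856555 = -112058255704538/199019019 - 1856555 = -481548010524083/199019019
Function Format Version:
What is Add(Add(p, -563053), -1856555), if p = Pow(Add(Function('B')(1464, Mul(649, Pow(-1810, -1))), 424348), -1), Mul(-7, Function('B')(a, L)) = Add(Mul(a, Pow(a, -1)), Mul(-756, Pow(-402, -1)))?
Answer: Rational(-481548010524083, 199019019) ≈ -2.4196e+6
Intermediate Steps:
Function('B')(a, L) = Rational(-193, 469) (Function('B')(a, L) = Mul(Rational(-1, 7), Add(Mul(a, Pow(a, -1)), Mul(-756, Pow(-402, -1)))) = Mul(Rational(-1, 7), Add(1, Mul(-756, Rational(-1, 402)))) = Mul(Rational(-1, 7), Add(1, Rational(126, 67))) = Mul(Rational(-1, 7), Rational(193, 67)) = Rational(-193, 469))
p = Rational(469, 199019019) (p = Pow(Add(Rational(-193, 469), 424348), -1) = Pow(Rational(199019019, 469), -1) = Rational(469, 199019019) ≈ 2.3566e-6)
Add(Add(p, -563053), -1856555) = Add(Add(Rational(469, 199019019), -563053), -1856555) = Add(Rational(-112058255704538, 199019019), -1856555) = Rational(-481548010524083, 199019019)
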